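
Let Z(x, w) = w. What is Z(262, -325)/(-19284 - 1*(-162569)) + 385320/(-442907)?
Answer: -11070904195/12692385899 ≈ -0.87225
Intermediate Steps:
Z(262, -325)/(-19284 - 1*(-162569)) + 385320/(-442907) = -325/(-19284 - 1*(-162569)) + 385320/(-442907) = -325/(-19284 + 162569) + 385320*(-1/442907) = -325/143285 - 385320/442907 = -325*1/143285 - 385320/442907 = -65/28657 - 385320/442907 = -11070904195/12692385899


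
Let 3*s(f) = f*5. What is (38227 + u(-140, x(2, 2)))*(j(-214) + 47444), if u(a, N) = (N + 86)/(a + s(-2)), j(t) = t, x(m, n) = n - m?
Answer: 1805432872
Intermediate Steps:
s(f) = 5*f/3 (s(f) = (f*5)/3 = (5*f)/3 = 5*f/3)
u(a, N) = (86 + N)/(-10/3 + a) (u(a, N) = (N + 86)/(a + (5/3)*(-2)) = (86 + N)/(a - 10/3) = (86 + N)/(-10/3 + a))
(38227 + u(-140, x(2, 2)))*(j(-214) + 47444) = (38227 + 3*(86 + (2 - 1*2))/(-10 + 3*(-140)))*(-214 + 47444) = (38227 + 3*(86 + (2 - 2))/(-10 - 420))*47230 = (38227 + 3*(86 + 0)/(-430))*47230 = (38227 + 3*(-1/430)*86)*47230 = (38227 - ⅗)*47230 = (191132/5)*47230 = 1805432872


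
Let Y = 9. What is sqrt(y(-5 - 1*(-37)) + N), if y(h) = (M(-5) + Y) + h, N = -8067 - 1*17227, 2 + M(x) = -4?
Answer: I*sqrt(25259) ≈ 158.93*I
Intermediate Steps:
M(x) = -6 (M(x) = -2 - 4 = -6)
N = -25294 (N = -8067 - 17227 = -25294)
y(h) = 3 + h (y(h) = (-6 + 9) + h = 3 + h)
sqrt(y(-5 - 1*(-37)) + N) = sqrt((3 + (-5 - 1*(-37))) - 25294) = sqrt((3 + (-5 + 37)) - 25294) = sqrt((3 + 32) - 25294) = sqrt(35 - 25294) = sqrt(-25259) = I*sqrt(25259)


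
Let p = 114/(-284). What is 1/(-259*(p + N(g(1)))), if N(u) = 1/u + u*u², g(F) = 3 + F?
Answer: -284/4696447 ≈ -6.0471e-5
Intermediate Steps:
N(u) = 1/u + u³
p = -57/142 (p = 114*(-1/284) = -57/142 ≈ -0.40141)
1/(-259*(p + N(g(1)))) = 1/(-259*(-57/142 + (1 + (3 + 1)⁴)/(3 + 1))) = 1/(-259*(-57/142 + (1 + 4⁴)/4)) = 1/(-259*(-57/142 + (1 + 256)/4)) = 1/(-259*(-57/142 + (¼)*257)) = 1/(-259*(-57/142 + 257/4)) = 1/(-259*18133/284) = 1/(-4696447/284) = -284/4696447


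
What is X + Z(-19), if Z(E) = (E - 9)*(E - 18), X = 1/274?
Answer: 283865/274 ≈ 1036.0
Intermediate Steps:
X = 1/274 ≈ 0.0036496
Z(E) = (-18 + E)*(-9 + E) (Z(E) = (-9 + E)*(-18 + E) = (-18 + E)*(-9 + E))
X + Z(-19) = 1/274 + (162 + (-19)² - 27*(-19)) = 1/274 + (162 + 361 + 513) = 1/274 + 1036 = 283865/274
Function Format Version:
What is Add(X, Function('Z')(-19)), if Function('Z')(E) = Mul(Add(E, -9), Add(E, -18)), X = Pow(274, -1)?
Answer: Rational(283865, 274) ≈ 1036.0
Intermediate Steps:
X = Rational(1, 274) ≈ 0.0036496
Function('Z')(E) = Mul(Add(-18, E), Add(-9, E)) (Function('Z')(E) = Mul(Add(-9, E), Add(-18, E)) = Mul(Add(-18, E), Add(-9, E)))
Add(X, Function('Z')(-19)) = Add(Rational(1, 274), Add(162, Pow(-19, 2), Mul(-27, -19))) = Add(Rational(1, 274), Add(162, 361, 513)) = Add(Rational(1, 274), 1036) = Rational(283865, 274)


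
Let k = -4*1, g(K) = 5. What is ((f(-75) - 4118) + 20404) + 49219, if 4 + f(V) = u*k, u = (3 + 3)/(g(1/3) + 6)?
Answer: 720487/11 ≈ 65499.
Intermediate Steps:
u = 6/11 (u = (3 + 3)/(5 + 6) = 6/11 ≈ 0.54545)
k = -4
f(V) = -68/11 (f(V) = -4 + (6/11)*(-4) = -4 - 24/11 = -68/11)
((f(-75) - 4118) + 20404) + 49219 = ((-68/11 - 4118) + 20404) + 49219 = (-45366/11 + 20404) + 49219 = 179078/11 + 49219 = 720487/11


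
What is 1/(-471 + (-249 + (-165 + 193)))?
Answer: -1/692 ≈ -0.0014451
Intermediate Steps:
1/(-471 + (-249 + (-165 + 193))) = 1/(-471 + (-249 + 28)) = 1/(-471 - 221) = 1/(-692) = -1/692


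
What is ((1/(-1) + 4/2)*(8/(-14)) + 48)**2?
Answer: 110224/49 ≈ 2249.5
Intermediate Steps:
((1/(-1) + 4/2)*(8/(-14)) + 48)**2 = ((1*(-1) + 4*(1/2))*(8*(-1/14)) + 48)**2 = ((-1 + 2)*(-4/7) + 48)**2 = (1*(-4/7) + 48)**2 = (-4/7 + 48)**2 = (332/7)**2 = 110224/49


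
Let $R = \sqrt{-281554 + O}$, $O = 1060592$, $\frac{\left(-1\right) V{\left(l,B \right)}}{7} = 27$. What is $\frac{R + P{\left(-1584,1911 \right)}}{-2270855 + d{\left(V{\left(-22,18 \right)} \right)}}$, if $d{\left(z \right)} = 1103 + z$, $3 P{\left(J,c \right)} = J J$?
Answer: $- \frac{278784}{756647} - \frac{19 \sqrt{2158}}{2269941} \approx -0.36884$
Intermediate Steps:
$V{\left(l,B \right)} = -189$ ($V{\left(l,B \right)} = \left(-7\right) 27 = -189$)
$P{\left(J,c \right)} = \frac{J^{2}}{3}$ ($P{\left(J,c \right)} = \frac{J J}{3} = \frac{J^{2}}{3}$)
$R = 19 \sqrt{2158}$ ($R = \sqrt{-281554 + 1060592} = \sqrt{779038} = 19 \sqrt{2158} \approx 882.63$)
$\frac{R + P{\left(-1584,1911 \right)}}{-2270855 + d{\left(V{\left(-22,18 \right)} \right)}} = \frac{19 \sqrt{2158} + \frac{\left(-1584\right)^{2}}{3}}{-2270855 + \left(1103 - 189\right)} = \frac{19 \sqrt{2158} + \frac{1}{3} \cdot 2509056}{-2270855 + 914} = \frac{19 \sqrt{2158} + 836352}{-2269941} = \left(836352 + 19 \sqrt{2158}\right) \left(- \frac{1}{2269941}\right) = - \frac{278784}{756647} - \frac{19 \sqrt{2158}}{2269941}$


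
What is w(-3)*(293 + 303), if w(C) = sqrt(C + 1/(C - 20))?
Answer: 596*I*sqrt(1610)/23 ≈ 1039.8*I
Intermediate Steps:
w(C) = sqrt(C + 1/(-20 + C))
w(-3)*(293 + 303) = sqrt((1 - 3*(-20 - 3))/(-20 - 3))*(293 + 303) = sqrt((1 - 3*(-23))/(-23))*596 = sqrt(-(1 + 69)/23)*596 = sqrt(-1/23*70)*596 = sqrt(-70/23)*596 = (I*sqrt(1610)/23)*596 = 596*I*sqrt(1610)/23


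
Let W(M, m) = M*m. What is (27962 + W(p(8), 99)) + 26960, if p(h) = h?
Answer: 55714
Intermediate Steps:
(27962 + W(p(8), 99)) + 26960 = (27962 + 8*99) + 26960 = (27962 + 792) + 26960 = 28754 + 26960 = 55714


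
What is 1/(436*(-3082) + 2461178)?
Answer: 1/1117426 ≈ 8.9491e-7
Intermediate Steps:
1/(436*(-3082) + 2461178) = 1/(-1343752 + 2461178) = 1/1117426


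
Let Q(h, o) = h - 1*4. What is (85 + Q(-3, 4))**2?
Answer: 6084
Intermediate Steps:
Q(h, o) = -4 + h (Q(h, o) = h - 4 = -4 + h)
(85 + Q(-3, 4))**2 = (85 + (-4 - 3))**2 = (85 - 7)**2 = 78**2 = 6084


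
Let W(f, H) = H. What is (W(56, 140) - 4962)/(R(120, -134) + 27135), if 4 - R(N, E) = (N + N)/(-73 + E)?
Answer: -332718/1872671 ≈ -0.17767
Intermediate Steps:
R(N, E) = 4 - 2*N/(-73 + E) (R(N, E) = 4 - (N + N)/(-73 + E) = 4 - 2*N/(-73 + E))
(W(56, 140) - 4962)/(R(120, -134) + 27135) = (140 - 4962)/(2*(-146 - 1*120 + 2*(-134))/(-73 - 134) + 27135) = -4822/(2*(-146 - 120 - 268)/(-207) + 27135) = -4822/(2*(-1/207)*(-534) + 27135) = -4822/(356/69 + 27135) = -4822/1872671/69 = -4822*69/1872671 = -332718/1872671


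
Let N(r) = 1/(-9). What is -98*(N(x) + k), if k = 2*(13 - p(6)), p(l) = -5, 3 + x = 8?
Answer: -31654/9 ≈ -3517.1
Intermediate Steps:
x = 5 (x = -3 + 8 = 5)
N(r) = -⅑
k = 36 (k = 2*(13 - 1*(-5)) = 2*(13 + 5) = 2*18 = 36)
-98*(N(x) + k) = -98*(-⅑ + 36) = -98*323/9 = -31654/9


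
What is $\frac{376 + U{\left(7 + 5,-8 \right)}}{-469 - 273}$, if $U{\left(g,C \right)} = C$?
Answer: $- \frac{184}{371} \approx -0.49596$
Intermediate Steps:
$\frac{376 + U{\left(7 + 5,-8 \right)}}{-469 - 273} = \frac{376 - 8}{-469 - 273} = \frac{368}{-742} = 368 \left(- \frac{1}{742}\right) = - \frac{184}{371}$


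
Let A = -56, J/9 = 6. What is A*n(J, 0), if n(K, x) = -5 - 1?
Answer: 336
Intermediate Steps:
J = 54 (J = 9*6 = 54)
n(K, x) = -6
A*n(J, 0) = -56*(-6) = 336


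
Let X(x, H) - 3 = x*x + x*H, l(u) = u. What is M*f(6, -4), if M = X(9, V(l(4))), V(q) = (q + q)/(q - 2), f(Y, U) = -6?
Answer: -720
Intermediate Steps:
V(q) = 2*q/(-2 + q) (V(q) = (2*q)/(-2 + q) = 2*q/(-2 + q))
X(x, H) = 3 + x² + H*x (X(x, H) = 3 + (x*x + x*H) = 3 + (x² + H*x) = 3 + x² + H*x)
M = 120 (M = 3 + 9² + (2*4/(-2 + 4))*9 = 3 + 81 + (2*4/2)*9 = 3 + 81 + (2*4*(½))*9 = 3 + 81 + 4*9 = 3 + 81 + 36 = 120)
M*f(6, -4) = 120*(-6) = -720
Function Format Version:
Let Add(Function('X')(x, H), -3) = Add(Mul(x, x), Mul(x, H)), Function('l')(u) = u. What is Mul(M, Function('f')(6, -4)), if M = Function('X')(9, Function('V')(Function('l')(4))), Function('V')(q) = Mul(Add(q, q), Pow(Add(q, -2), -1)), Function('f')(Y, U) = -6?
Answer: -720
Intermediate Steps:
Function('V')(q) = Mul(2, q, Pow(Add(-2, q), -1)) (Function('V')(q) = Mul(Mul(2, q), Pow(Add(-2, q), -1)) = Mul(2, q, Pow(Add(-2, q), -1)))
Function('X')(x, H) = Add(3, Pow(x, 2), Mul(H, x)) (Function('X')(x, H) = Add(3, Add(Mul(x, x), Mul(x, H))) = Add(3, Add(Pow(x, 2), Mul(H, x))) = Add(3, Pow(x, 2), Mul(H, x)))
M = 120 (M = Add(3, Pow(9, 2), Mul(Mul(2, 4, Pow(Add(-2, 4), -1)), 9)) = Add(3, 81, Mul(Mul(2, 4, Pow(2, -1)), 9)) = Add(3, 81, Mul(Mul(2, 4, Rational(1, 2)), 9)) = Add(3, 81, Mul(4, 9)) = Add(3, 81, 36) = 120)
Mul(M, Function('f')(6, -4)) = Mul(120, -6) = -720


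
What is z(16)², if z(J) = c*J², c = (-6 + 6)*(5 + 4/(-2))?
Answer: 0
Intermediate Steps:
c = 0 (c = 0*(5 + 4*(-½)) = 0*(5 - 2) = 0*3 = 0)
z(J) = 0 (z(J) = 0*J² = 0)
z(16)² = 0² = 0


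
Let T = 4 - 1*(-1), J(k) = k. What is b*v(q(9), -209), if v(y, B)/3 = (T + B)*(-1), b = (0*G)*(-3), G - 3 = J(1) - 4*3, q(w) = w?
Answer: 0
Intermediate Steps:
T = 5 (T = 4 + 1 = 5)
G = -8 (G = 3 + (1 - 4*3) = 3 + (1 - 12) = 3 - 11 = -8)
b = 0 (b = (0*(-8))*(-3) = 0*(-3) = 0)
v(y, B) = -15 - 3*B (v(y, B) = 3*((5 + B)*(-1)) = 3*(-5 - B) = -15 - 3*B)
b*v(q(9), -209) = 0*(-15 - 3*(-209)) = 0*(-15 + 627) = 0*612 = 0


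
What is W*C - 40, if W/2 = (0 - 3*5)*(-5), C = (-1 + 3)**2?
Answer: 560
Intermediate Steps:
C = 4 (C = 2**2 = 4)
W = 150 (W = 2*((0 - 3*5)*(-5)) = 2*((0 - 15)*(-5)) = 2*(-15*(-5)) = 2*75 = 150)
W*C - 40 = 150*4 - 40 = 600 - 40 = 560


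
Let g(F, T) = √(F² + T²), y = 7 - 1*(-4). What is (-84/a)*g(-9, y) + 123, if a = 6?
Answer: 123 - 14*√202 ≈ -75.977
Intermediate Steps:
y = 11 (y = 7 + 4 = 11)
(-84/a)*g(-9, y) + 123 = (-84/6)*√((-9)² + 11²) + 123 = (-84*⅙)*√(81 + 121) + 123 = -14*√202 + 123 = 123 - 14*√202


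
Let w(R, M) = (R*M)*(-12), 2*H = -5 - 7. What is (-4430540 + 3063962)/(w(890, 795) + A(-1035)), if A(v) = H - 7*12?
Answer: 25307/157235 ≈ 0.16095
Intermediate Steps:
H = -6 (H = (-5 - 7)/2 = (½)*(-12) = -6)
A(v) = -90 (A(v) = -6 - 7*12 = -6 - 84 = -90)
w(R, M) = -12*M*R (w(R, M) = (M*R)*(-12) = -12*M*R)
(-4430540 + 3063962)/(w(890, 795) + A(-1035)) = (-4430540 + 3063962)/(-12*795*890 - 90) = -1366578/(-8490600 - 90) = -1366578/(-8490690) = -1366578*(-1/8490690) = 25307/157235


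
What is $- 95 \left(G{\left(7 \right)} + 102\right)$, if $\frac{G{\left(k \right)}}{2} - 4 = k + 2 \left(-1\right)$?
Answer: $-11400$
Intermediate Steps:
$G{\left(k \right)} = 4 + 2 k$ ($G{\left(k \right)} = 8 + 2 \left(k + 2 \left(-1\right)\right) = 8 + 2 \left(k - 2\right) = 8 + 2 \left(-2 + k\right) = 8 + \left(-4 + 2 k\right) = 4 + 2 k$)
$- 95 \left(G{\left(7 \right)} + 102\right) = - 95 \left(\left(4 + 2 \cdot 7\right) + 102\right) = - 95 \left(\left(4 + 14\right) + 102\right) = - 95 \left(18 + 102\right) = \left(-95\right) 120 = -11400$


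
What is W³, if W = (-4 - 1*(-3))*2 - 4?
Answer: -216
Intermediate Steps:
W = -6 (W = (-4 + 3)*2 - 4 = -1*2 - 4 = -2 - 4 = -6)
W³ = (-6)³ = -216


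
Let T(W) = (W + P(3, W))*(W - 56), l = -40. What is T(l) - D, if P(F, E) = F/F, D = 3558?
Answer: 186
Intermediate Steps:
P(F, E) = 1
T(W) = (1 + W)*(-56 + W) (T(W) = (W + 1)*(W - 56) = (1 + W)*(-56 + W))
T(l) - D = (-56 + (-40)² - 55*(-40)) - 1*3558 = (-56 + 1600 + 2200) - 3558 = 3744 - 3558 = 186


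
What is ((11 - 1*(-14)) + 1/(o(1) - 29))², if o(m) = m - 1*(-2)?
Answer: 421201/676 ≈ 623.08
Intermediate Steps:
o(m) = 2 + m (o(m) = m + 2 = 2 + m)
((11 - 1*(-14)) + 1/(o(1) - 29))² = ((11 - 1*(-14)) + 1/((2 + 1) - 29))² = ((11 + 14) + 1/(3 - 29))² = (25 + 1/(-26))² = (25 - 1/26)² = (649/26)² = 421201/676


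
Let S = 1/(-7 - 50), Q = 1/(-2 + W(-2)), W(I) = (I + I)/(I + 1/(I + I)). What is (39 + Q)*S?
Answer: -23/38 ≈ -0.60526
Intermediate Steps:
W(I) = 2*I/(I + 1/(2*I)) (W(I) = (2*I)/(I + 1/(2*I)) = 2*I/(I + 1/(2*I)))
Q = -9/2 (Q = 1/(-2 + 4*(-2)²/(1 + 2*(-2)²)) = 1/(-2 + 4*4/(1 + 2*4)) = 1/(-2 + 4*4/(1 + 8)) = 1/(-2 + 4*4/9) = 1/(-2 + 4*4*(⅑)) = 1/(-2 + 16/9) = 1/(-2/9) = -9/2 ≈ -4.5000)
S = -1/57 (S = 1/(-57) = -1/57 ≈ -0.017544)
(39 + Q)*S = (39 - 9/2)*(-1/57) = (69/2)*(-1/57) = -23/38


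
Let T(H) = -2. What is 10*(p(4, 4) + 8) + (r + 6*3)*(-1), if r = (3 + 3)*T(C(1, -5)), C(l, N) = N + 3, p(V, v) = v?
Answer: 114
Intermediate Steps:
C(l, N) = 3 + N
r = -12 (r = (3 + 3)*(-2) = 6*(-2) = -12)
10*(p(4, 4) + 8) + (r + 6*3)*(-1) = 10*(4 + 8) + (-12 + 6*3)*(-1) = 10*12 + (-12 + 18)*(-1) = 120 + 6*(-1) = 120 - 6 = 114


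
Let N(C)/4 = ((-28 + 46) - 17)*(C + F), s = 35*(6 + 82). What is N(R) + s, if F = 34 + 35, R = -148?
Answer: 2764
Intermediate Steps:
s = 3080 (s = 35*88 = 3080)
F = 69
N(C) = 276 + 4*C (N(C) = 4*(((-28 + 46) - 17)*(C + 69)) = 4*((18 - 17)*(69 + C)) = 4*(1*(69 + C)) = 4*(69 + C) = 276 + 4*C)
N(R) + s = (276 + 4*(-148)) + 3080 = (276 - 592) + 3080 = -316 + 3080 = 2764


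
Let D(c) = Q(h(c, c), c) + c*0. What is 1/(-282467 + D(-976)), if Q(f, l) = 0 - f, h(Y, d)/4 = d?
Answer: -1/278563 ≈ -3.5899e-6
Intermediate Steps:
h(Y, d) = 4*d
Q(f, l) = -f
D(c) = -4*c (D(c) = -4*c + c*0 = -4*c + 0 = -4*c)
1/(-282467 + D(-976)) = 1/(-282467 - 4*(-976)) = 1/(-282467 + 3904) = 1/(-278563) = -1/278563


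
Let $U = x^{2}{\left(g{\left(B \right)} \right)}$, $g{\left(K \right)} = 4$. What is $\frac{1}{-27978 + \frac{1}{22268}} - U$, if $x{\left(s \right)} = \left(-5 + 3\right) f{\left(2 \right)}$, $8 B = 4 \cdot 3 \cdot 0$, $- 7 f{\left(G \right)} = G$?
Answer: $- \frac{9969316780}{30527691047} \approx -0.32657$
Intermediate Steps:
$f{\left(G \right)} = - \frac{G}{7}$
$B = 0$ ($B = \frac{4 \cdot 3 \cdot 0}{8} = \frac{12 \cdot 0}{8} = \frac{1}{8} \cdot 0 = 0$)
$x{\left(s \right)} = \frac{4}{7}$ ($x{\left(s \right)} = \left(-5 + 3\right) \left(\left(- \frac{1}{7}\right) 2\right) = \left(-2\right) \left(- \frac{2}{7}\right) = \frac{4}{7}$)
$U = \frac{16}{49}$ ($U = \left(\frac{4}{7}\right)^{2} = \frac{16}{49} \approx 0.32653$)
$\frac{1}{-27978 + \frac{1}{22268}} - U = \frac{1}{-27978 + \frac{1}{22268}} - \frac{16}{49} = \frac{1}{- \frac{623014103}{22268}} - \frac{16}{49} = - \frac{22268}{623014103} - \frac{16}{49} = - \frac{9969316780}{30527691047}$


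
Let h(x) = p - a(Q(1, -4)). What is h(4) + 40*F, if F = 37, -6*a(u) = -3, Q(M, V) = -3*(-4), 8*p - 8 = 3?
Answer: 11847/8 ≈ 1480.9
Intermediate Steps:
p = 11/8 (p = 1 + (⅛)*3 = 1 + 3/8 = 11/8 ≈ 1.3750)
Q(M, V) = 12
a(u) = ½ (a(u) = -⅙*(-3) = ½)
h(x) = 7/8 (h(x) = 11/8 - 1*½ = 11/8 - ½ = 7/8)
h(4) + 40*F = 7/8 + 40*37 = 7/8 + 1480 = 11847/8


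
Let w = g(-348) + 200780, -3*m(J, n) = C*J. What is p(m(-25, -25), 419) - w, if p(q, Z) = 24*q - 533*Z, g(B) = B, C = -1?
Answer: -423959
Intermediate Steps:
m(J, n) = J/3 (m(J, n) = -(-1)*J/3 = J/3)
w = 200432 (w = -348 + 200780 = 200432)
p(q, Z) = -533*Z + 24*q
p(m(-25, -25), 419) - w = (-533*419 + 24*((⅓)*(-25))) - 1*200432 = (-223327 + 24*(-25/3)) - 200432 = (-223327 - 200) - 200432 = -223527 - 200432 = -423959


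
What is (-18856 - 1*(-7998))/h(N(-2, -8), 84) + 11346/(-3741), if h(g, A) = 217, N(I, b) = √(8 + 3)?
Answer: -14360620/270599 ≈ -53.070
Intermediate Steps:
N(I, b) = √11
(-18856 - 1*(-7998))/h(N(-2, -8), 84) + 11346/(-3741) = (-18856 - 1*(-7998))/217 + 11346/(-3741) = (-18856 + 7998)*(1/217) + 11346*(-1/3741) = -10858*1/217 - 3782/1247 = -10858/217 - 3782/1247 = -14360620/270599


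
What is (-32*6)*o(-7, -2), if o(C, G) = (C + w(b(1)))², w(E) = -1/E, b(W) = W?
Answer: -12288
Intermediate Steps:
o(C, G) = (-1 + C)² (o(C, G) = (C - 1/1)² = (C - 1*1)² = (C - 1)² = (-1 + C)²)
(-32*6)*o(-7, -2) = (-32*6)*(-1 - 7)² = -192*(-8)² = -192*64 = -12288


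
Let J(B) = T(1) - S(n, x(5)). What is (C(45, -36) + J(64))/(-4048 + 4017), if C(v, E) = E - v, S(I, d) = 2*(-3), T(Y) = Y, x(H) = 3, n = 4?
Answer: 74/31 ≈ 2.3871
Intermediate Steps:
S(I, d) = -6
J(B) = 7 (J(B) = 1 - 1*(-6) = 1 + 6 = 7)
(C(45, -36) + J(64))/(-4048 + 4017) = ((-36 - 1*45) + 7)/(-4048 + 4017) = ((-36 - 45) + 7)/(-31) = (-81 + 7)*(-1/31) = -74*(-1/31) = 74/31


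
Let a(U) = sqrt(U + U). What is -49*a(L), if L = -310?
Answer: -98*I*sqrt(155) ≈ -1220.1*I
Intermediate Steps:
a(U) = sqrt(2)*sqrt(U) (a(U) = sqrt(2*U) = sqrt(2)*sqrt(U))
-49*a(L) = -49*sqrt(2)*sqrt(-310) = -49*sqrt(2)*I*sqrt(310) = -98*I*sqrt(155)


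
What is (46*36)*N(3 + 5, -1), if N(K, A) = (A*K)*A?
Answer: 13248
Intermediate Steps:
N(K, A) = K*A²
(46*36)*N(3 + 5, -1) = (46*36)*((3 + 5)*(-1)²) = 1656*(8*1) = 1656*8 = 13248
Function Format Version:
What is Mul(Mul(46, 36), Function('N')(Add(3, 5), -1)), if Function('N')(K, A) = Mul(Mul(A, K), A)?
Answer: 13248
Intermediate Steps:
Function('N')(K, A) = Mul(K, Pow(A, 2))
Mul(Mul(46, 36), Function('N')(Add(3, 5), -1)) = Mul(Mul(46, 36), Mul(Add(3, 5), Pow(-1, 2))) = Mul(1656, Mul(8, 1)) = Mul(1656, 8) = 13248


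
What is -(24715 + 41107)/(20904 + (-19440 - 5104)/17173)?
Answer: -43475431/13806148 ≈ -3.1490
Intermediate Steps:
-(24715 + 41107)/(20904 + (-19440 - 5104)/17173) = -65822/(20904 - 24544*1/17173) = -65822/(20904 - 1888/1321) = -65822/27612296/1321 = -65822*1321/27612296 = -1*43475431/13806148 = -43475431/13806148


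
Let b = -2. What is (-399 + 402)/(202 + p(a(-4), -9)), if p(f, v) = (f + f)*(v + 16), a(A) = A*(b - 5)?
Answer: 1/198 ≈ 0.0050505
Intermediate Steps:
a(A) = -7*A (a(A) = A*(-2 - 5) = A*(-7) = -7*A)
p(f, v) = 2*f*(16 + v) (p(f, v) = (2*f)*(16 + v) = 2*f*(16 + v))
(-399 + 402)/(202 + p(a(-4), -9)) = (-399 + 402)/(202 + 2*(-7*(-4))*(16 - 9)) = 3/(202 + 2*28*7) = 3/(202 + 392) = 3/594 = 3*(1/594) = 1/198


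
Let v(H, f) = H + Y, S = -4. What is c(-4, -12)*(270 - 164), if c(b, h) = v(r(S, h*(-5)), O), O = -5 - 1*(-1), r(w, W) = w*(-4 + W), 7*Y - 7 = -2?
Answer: -165678/7 ≈ -23668.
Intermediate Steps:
Y = 5/7 (Y = 1 + (⅐)*(-2) = 1 - 2/7 = 5/7 ≈ 0.71429)
O = -4 (O = -5 + 1 = -4)
v(H, f) = 5/7 + H (v(H, f) = H + 5/7 = 5/7 + H)
c(b, h) = 117/7 + 20*h (c(b, h) = 5/7 - 4*(-4 + h*(-5)) = 5/7 - 4*(-4 - 5*h) = 5/7 + (16 + 20*h) = 117/7 + 20*h)
c(-4, -12)*(270 - 164) = (117/7 + 20*(-12))*(270 - 164) = (117/7 - 240)*106 = -1563/7*106 = -165678/7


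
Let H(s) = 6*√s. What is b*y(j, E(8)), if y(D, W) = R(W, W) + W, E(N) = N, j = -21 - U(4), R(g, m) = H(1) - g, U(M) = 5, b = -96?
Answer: -576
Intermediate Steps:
R(g, m) = 6 - g (R(g, m) = 6*√1 - g = 6*1 - g = 6 - g)
j = -26 (j = -21 - 1*5 = -21 - 5 = -26)
y(D, W) = 6 (y(D, W) = (6 - W) + W = 6)
b*y(j, E(8)) = -96*6 = -576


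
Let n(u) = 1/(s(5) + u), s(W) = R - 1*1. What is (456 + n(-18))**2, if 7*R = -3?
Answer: 3845116081/18496 ≈ 2.0789e+5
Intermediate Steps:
R = -3/7 (R = (1/7)*(-3) = -3/7 ≈ -0.42857)
s(W) = -10/7 (s(W) = -3/7 - 1*1 = -3/7 - 1 = -10/7)
n(u) = 1/(-10/7 + u)
(456 + n(-18))**2 = (456 + 7/(-10 + 7*(-18)))**2 = (456 + 7/(-10 - 126))**2 = (456 + 7/(-136))**2 = (456 + 7*(-1/136))**2 = (456 - 7/136)**2 = (62009/136)**2 = 3845116081/18496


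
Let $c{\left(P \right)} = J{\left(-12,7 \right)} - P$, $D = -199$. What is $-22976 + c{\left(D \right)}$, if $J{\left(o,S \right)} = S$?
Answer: $-22770$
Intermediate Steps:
$c{\left(P \right)} = 7 - P$
$-22976 + c{\left(D \right)} = -22976 + \left(7 - -199\right) = -22976 + \left(7 + 199\right) = -22976 + 206 = -22770$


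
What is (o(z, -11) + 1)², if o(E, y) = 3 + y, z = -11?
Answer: 49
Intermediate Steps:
(o(z, -11) + 1)² = ((3 - 11) + 1)² = (-8 + 1)² = (-7)² = 49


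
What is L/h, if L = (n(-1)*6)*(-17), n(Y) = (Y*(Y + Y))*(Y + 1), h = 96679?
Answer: 0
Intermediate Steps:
n(Y) = 2*Y**2*(1 + Y) (n(Y) = (Y*(2*Y))*(1 + Y) = (2*Y**2)*(1 + Y) = 2*Y**2*(1 + Y))
L = 0 (L = ((2*(-1)**2*(1 - 1))*6)*(-17) = ((2*1*0)*6)*(-17) = (0*6)*(-17) = 0*(-17) = 0)
L/h = 0/96679 = 0*(1/96679) = 0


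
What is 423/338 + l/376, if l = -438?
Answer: 2751/31772 ≈ 0.086586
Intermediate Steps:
423/338 + l/376 = 423/338 - 438/376 = 423*(1/338) - 438*1/376 = 423/338 - 219/188 = 2751/31772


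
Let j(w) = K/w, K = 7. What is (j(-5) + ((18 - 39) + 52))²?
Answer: 21904/25 ≈ 876.16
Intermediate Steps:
j(w) = 7/w
(j(-5) + ((18 - 39) + 52))² = (7/(-5) + ((18 - 39) + 52))² = (7*(-⅕) + (-21 + 52))² = (-7/5 + 31)² = (148/5)² = 21904/25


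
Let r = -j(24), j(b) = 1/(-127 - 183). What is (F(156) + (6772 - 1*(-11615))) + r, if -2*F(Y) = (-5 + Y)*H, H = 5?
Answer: 2791473/155 ≈ 18010.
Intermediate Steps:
j(b) = -1/310 (j(b) = 1/(-310) = -1/310)
F(Y) = 25/2 - 5*Y/2 (F(Y) = -(-5 + Y)*5/2 = -(-25 + 5*Y)/2 = 25/2 - 5*Y/2)
r = 1/310 (r = -1*(-1/310) = 1/310 ≈ 0.0032258)
(F(156) + (6772 - 1*(-11615))) + r = ((25/2 - 5/2*156) + (6772 - 1*(-11615))) + 1/310 = ((25/2 - 390) + (6772 + 11615)) + 1/310 = (-755/2 + 18387) + 1/310 = 36019/2 + 1/310 = 2791473/155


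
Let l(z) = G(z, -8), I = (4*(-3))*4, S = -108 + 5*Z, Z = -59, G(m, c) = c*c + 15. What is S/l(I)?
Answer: -403/79 ≈ -5.1013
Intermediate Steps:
G(m, c) = 15 + c**2 (G(m, c) = c**2 + 15 = 15 + c**2)
S = -403 (S = -108 + 5*(-59) = -108 - 295 = -403)
I = -48 (I = -12*4 = -48)
l(z) = 79 (l(z) = 15 + (-8)**2 = 15 + 64 = 79)
S/l(I) = -403/79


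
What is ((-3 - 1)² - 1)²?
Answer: 225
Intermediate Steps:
((-3 - 1)² - 1)² = ((-4)² - 1)² = (16 - 1)² = 15² = 225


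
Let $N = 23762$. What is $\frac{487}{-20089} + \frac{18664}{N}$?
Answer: $\frac{181684501}{238677409} \approx 0.76121$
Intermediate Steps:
$\frac{487}{-20089} + \frac{18664}{N} = \frac{487}{-20089} + \frac{18664}{23762} = 487 \left(- \frac{1}{20089}\right) + 18664 \cdot \frac{1}{23762} = - \frac{487}{20089} + \frac{9332}{11881} = \frac{181684501}{238677409}$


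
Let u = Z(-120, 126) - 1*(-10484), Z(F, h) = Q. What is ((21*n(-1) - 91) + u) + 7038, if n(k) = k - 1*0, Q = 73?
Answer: 17483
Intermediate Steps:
Z(F, h) = 73
n(k) = k (n(k) = k + 0 = k)
u = 10557 (u = 73 - 1*(-10484) = 73 + 10484 = 10557)
((21*n(-1) - 91) + u) + 7038 = ((21*(-1) - 91) + 10557) + 7038 = ((-21 - 91) + 10557) + 7038 = (-112 + 10557) + 7038 = 10445 + 7038 = 17483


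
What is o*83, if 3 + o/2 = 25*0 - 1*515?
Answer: -85988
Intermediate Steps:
o = -1036 (o = -6 + 2*(25*0 - 1*515) = -6 + 2*(0 - 515) = -6 + 2*(-515) = -6 - 1030 = -1036)
o*83 = -1036*83 = -85988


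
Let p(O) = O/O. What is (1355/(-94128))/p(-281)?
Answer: -1355/94128 ≈ -0.014395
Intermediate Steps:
p(O) = 1
(1355/(-94128))/p(-281) = (1355/(-94128))/1 = (1355*(-1/94128))*1 = -1355/94128*1 = -1355/94128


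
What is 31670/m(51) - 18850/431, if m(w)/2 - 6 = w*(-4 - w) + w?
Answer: -58624685/1184388 ≈ -49.498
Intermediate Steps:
m(w) = 12 + 2*w + 2*w*(-4 - w) (m(w) = 12 + 2*(w*(-4 - w) + w) = 12 + 2*(w + w*(-4 - w)) = 12 + (2*w + 2*w*(-4 - w)) = 12 + 2*w + 2*w*(-4 - w))
31670/m(51) - 18850/431 = 31670/(12 - 6*51 - 2*51²) - 18850/431 = 31670/(12 - 306 - 2*2601) - 18850*1/431 = 31670/(12 - 306 - 5202) - 18850/431 = 31670/(-5496) - 18850/431 = 31670*(-1/5496) - 18850/431 = -15835/2748 - 18850/431 = -58624685/1184388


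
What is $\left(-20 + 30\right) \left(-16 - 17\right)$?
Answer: $-330$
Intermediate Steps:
$\left(-20 + 30\right) \left(-16 - 17\right) = 10 \left(-33\right) = -330$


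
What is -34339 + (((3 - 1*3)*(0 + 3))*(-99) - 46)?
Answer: -34385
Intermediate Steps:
-34339 + (((3 - 1*3)*(0 + 3))*(-99) - 46) = -34339 + (((3 - 3)*3)*(-99) - 46) = -34339 + ((0*3)*(-99) - 46) = -34339 + (0*(-99) - 46) = -34339 + (0 - 46) = -34339 - 46 = -34385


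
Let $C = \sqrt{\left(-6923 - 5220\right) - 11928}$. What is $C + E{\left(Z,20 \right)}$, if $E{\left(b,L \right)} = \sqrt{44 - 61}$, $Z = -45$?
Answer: $i \left(\sqrt{17} + \sqrt{24071}\right) \approx 159.27 i$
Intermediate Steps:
$E{\left(b,L \right)} = i \sqrt{17}$ ($E{\left(b,L \right)} = \sqrt{-17} = i \sqrt{17}$)
$C = i \sqrt{24071}$ ($C = \sqrt{\left(-6923 - 5220\right) - 11928} = \sqrt{-12143 - 11928} = \sqrt{-24071} = i \sqrt{24071} \approx 155.15 i$)
$C + E{\left(Z,20 \right)} = i \sqrt{24071} + i \sqrt{17} = i \sqrt{17} + i \sqrt{24071}$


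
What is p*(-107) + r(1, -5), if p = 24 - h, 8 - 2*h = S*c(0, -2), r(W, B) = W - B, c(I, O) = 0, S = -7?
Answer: -2134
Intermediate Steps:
h = 4 (h = 4 - (-7)*0/2 = 4 - ½*0 = 4 + 0 = 4)
p = 20 (p = 24 - 1*4 = 24 - 4 = 20)
p*(-107) + r(1, -5) = 20*(-107) + (1 - 1*(-5)) = -2140 + (1 + 5) = -2140 + 6 = -2134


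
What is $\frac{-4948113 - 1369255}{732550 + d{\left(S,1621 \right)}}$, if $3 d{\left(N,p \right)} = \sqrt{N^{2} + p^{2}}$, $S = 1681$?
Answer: $- \frac{20825045677800}{2414830034549} + \frac{9476052 \sqrt{5453402}}{2414830034549} \approx -8.6147$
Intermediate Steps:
$d{\left(N,p \right)} = \frac{\sqrt{N^{2} + p^{2}}}{3}$
$\frac{-4948113 - 1369255}{732550 + d{\left(S,1621 \right)}} = \frac{-4948113 - 1369255}{732550 + \frac{\sqrt{1681^{2} + 1621^{2}}}{3}} = - \frac{6317368}{732550 + \frac{\sqrt{2825761 + 2627641}}{3}} = - \frac{6317368}{732550 + \frac{\sqrt{5453402}}{3}}$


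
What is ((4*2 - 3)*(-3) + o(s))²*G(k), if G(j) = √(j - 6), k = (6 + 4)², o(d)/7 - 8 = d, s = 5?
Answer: 5776*√94 ≈ 56000.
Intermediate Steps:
o(d) = 56 + 7*d
k = 100 (k = 10² = 100)
G(j) = √(-6 + j)
((4*2 - 3)*(-3) + o(s))²*G(k) = ((4*2 - 3)*(-3) + (56 + 7*5))²*√(-6 + 100) = ((8 - 3)*(-3) + (56 + 35))²*√94 = (5*(-3) + 91)²*√94 = (-15 + 91)²*√94 = 76²*√94 = 5776*√94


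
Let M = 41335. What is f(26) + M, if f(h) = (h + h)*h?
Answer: 42687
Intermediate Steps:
f(h) = 2*h² (f(h) = (2*h)*h = 2*h²)
f(26) + M = 2*26² + 41335 = 2*676 + 41335 = 1352 + 41335 = 42687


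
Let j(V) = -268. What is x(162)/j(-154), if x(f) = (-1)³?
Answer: 1/268 ≈ 0.0037313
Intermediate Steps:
x(f) = -1
x(162)/j(-154) = -1/(-268) = -1*(-1/268) = 1/268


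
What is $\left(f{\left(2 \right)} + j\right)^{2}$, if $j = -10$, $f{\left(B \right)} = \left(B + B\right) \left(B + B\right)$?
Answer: $36$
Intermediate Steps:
$f{\left(B \right)} = 4 B^{2}$ ($f{\left(B \right)} = 2 B 2 B = 4 B^{2}$)
$\left(f{\left(2 \right)} + j\right)^{2} = \left(4 \cdot 2^{2} - 10\right)^{2} = \left(4 \cdot 4 - 10\right)^{2} = \left(16 - 10\right)^{2} = 6^{2} = 36$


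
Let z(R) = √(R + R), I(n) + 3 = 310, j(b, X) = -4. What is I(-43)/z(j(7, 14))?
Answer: -307*I*√2/4 ≈ -108.54*I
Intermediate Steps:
I(n) = 307 (I(n) = -3 + 310 = 307)
z(R) = √2*√R (z(R) = √(2*R) = √2*√R)
I(-43)/z(j(7, 14)) = 307/((√2*√(-4))) = 307/((√2*(2*I))) = 307/((2*I*√2)) = 307*(-I*√2/4) = -307*I*√2/4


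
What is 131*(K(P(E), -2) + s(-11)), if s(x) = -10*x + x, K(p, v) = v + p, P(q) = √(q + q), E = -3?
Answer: 12707 + 131*I*√6 ≈ 12707.0 + 320.88*I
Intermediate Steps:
P(q) = √2*√q (P(q) = √(2*q) = √2*√q)
K(p, v) = p + v
s(x) = -9*x
131*(K(P(E), -2) + s(-11)) = 131*((√2*√(-3) - 2) - 9*(-11)) = 131*((√2*(I*√3) - 2) + 99) = 131*((I*√6 - 2) + 99) = 131*((-2 + I*√6) + 99) = 131*(97 + I*√6) = 12707 + 131*I*√6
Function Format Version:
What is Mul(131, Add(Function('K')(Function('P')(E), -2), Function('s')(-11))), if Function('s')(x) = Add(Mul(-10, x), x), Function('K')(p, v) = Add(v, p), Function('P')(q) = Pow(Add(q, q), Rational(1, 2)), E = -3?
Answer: Add(12707, Mul(131, I, Pow(6, Rational(1, 2)))) ≈ Add(12707., Mul(320.88, I))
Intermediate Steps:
Function('P')(q) = Mul(Pow(2, Rational(1, 2)), Pow(q, Rational(1, 2))) (Function('P')(q) = Pow(Mul(2, q), Rational(1, 2)) = Mul(Pow(2, Rational(1, 2)), Pow(q, Rational(1, 2))))
Function('K')(p, v) = Add(p, v)
Function('s')(x) = Mul(-9, x)
Mul(131, Add(Function('K')(Function('P')(E), -2), Function('s')(-11))) = Mul(131, Add(Add(Mul(Pow(2, Rational(1, 2)), Pow(-3, Rational(1, 2))), -2), Mul(-9, -11))) = Mul(131, Add(Add(Mul(Pow(2, Rational(1, 2)), Mul(I, Pow(3, Rational(1, 2)))), -2), 99)) = Mul(131, Add(Add(Mul(I, Pow(6, Rational(1, 2))), -2), 99)) = Mul(131, Add(Add(-2, Mul(I, Pow(6, Rational(1, 2)))), 99)) = Mul(131, Add(97, Mul(I, Pow(6, Rational(1, 2))))) = Add(12707, Mul(131, I, Pow(6, Rational(1, 2))))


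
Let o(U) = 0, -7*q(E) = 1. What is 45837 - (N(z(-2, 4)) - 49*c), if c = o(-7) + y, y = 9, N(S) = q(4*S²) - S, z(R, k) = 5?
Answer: 323982/7 ≈ 46283.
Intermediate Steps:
q(E) = -⅐ (q(E) = -⅐*1 = -⅐)
N(S) = -⅐ - S
c = 9 (c = 0 + 9 = 9)
45837 - (N(z(-2, 4)) - 49*c) = 45837 - ((-⅐ - 1*5) - 49*9) = 45837 - ((-⅐ - 5) - 441) = 45837 - (-36/7 - 441) = 45837 - 1*(-3123/7) = 45837 + 3123/7 = 323982/7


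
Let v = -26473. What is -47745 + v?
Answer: -74218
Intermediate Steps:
-47745 + v = -47745 - 26473 = -74218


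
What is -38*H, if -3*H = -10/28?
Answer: -95/21 ≈ -4.5238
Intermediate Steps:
H = 5/42 (H = -(-10)/(3*28) = -⅓*(-5/14) = 5/42 ≈ 0.11905)
-38*H = -38*5/42 = -95/21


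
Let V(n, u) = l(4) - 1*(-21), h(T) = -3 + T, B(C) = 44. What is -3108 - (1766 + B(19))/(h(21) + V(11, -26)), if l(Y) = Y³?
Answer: -321934/103 ≈ -3125.6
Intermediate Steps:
V(n, u) = 85 (V(n, u) = 4³ - 1*(-21) = 64 + 21 = 85)
-3108 - (1766 + B(19))/(h(21) + V(11, -26)) = -3108 - (1766 + 44)/((-3 + 21) + 85) = -3108 - 1810/(18 + 85) = -3108 - 1810/103 = -321934/103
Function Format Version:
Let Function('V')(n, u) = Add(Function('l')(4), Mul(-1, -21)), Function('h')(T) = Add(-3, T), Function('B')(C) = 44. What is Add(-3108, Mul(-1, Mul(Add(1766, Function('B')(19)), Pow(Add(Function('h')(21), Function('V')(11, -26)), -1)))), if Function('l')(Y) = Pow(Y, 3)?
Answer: Rational(-321934, 103) ≈ -3125.6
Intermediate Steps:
Function('V')(n, u) = 85 (Function('V')(n, u) = Add(Pow(4, 3), Mul(-1, -21)) = Add(64, 21) = 85)
Add(-3108, Mul(-1, Mul(Add(1766, Function('B')(19)), Pow(Add(Function('h')(21), Function('V')(11, -26)), -1)))) = Add(-3108, Mul(-1, Mul(Add(1766, 44), Pow(Add(Add(-3, 21), 85), -1)))) = Add(-3108, Mul(-1, Mul(1810, Pow(Add(18, 85), -1)))) = Add(-3108, Mul(-1, Mul(1810, Pow(103, -1)))) = Add(-3108, Mul(-1, Mul(1810, Rational(1, 103)))) = Add(-3108, Mul(-1, Rational(1810, 103))) = Add(-3108, Rational(-1810, 103)) = Rational(-321934, 103)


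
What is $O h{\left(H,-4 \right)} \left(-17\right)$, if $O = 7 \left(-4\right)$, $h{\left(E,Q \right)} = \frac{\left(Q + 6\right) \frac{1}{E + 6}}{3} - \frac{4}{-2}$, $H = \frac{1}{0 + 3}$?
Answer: $\frac{19040}{19} \approx 1002.1$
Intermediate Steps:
$H = \frac{1}{3} \approx 0.33333$
$h{\left(E,Q \right)} = 2 + \frac{6 + Q}{3 \left(6 + E\right)}$ ($h{\left(E,Q \right)} = \frac{6 + Q}{6 + E} \frac{1}{3} - -2 = \frac{6 + Q}{6 + E} \frac{1}{3} + 2 = \frac{6 + Q}{3 \left(6 + E\right)} + 2 = 2 + \frac{6 + Q}{3 \left(6 + E\right)}$)
$O = -28$
$O h{\left(H,-4 \right)} \left(-17\right) = - 28 \frac{42 - 4 + 6 \cdot \frac{1}{3}}{3 \left(6 + \frac{1}{3}\right)} \left(-17\right) = - 28 \frac{42 - 4 + 2}{3 \cdot \frac{19}{3}} \left(-17\right) = - 28 \cdot \frac{1}{3} \cdot \frac{3}{19} \cdot 40 \left(-17\right) = \left(-28\right) \frac{40}{19} \left(-17\right) = \left(- \frac{1120}{19}\right) \left(-17\right) = \frac{19040}{19}$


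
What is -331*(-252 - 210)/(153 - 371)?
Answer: -76461/109 ≈ -701.48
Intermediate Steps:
-331*(-252 - 210)/(153 - 371) = -(-152922)/(-218) = -(-152922)*(-1)/218 = -331*231/109 = -76461/109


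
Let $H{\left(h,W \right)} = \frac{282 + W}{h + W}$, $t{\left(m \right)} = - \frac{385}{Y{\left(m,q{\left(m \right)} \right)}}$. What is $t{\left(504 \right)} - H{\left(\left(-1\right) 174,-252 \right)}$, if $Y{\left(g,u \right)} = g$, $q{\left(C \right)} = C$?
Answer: $- \frac{3545}{5112} \approx -0.69347$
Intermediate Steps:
$t{\left(m \right)} = - \frac{385}{m}$
$H{\left(h,W \right)} = \frac{282 + W}{W + h}$
$t{\left(504 \right)} - H{\left(\left(-1\right) 174,-252 \right)} = - \frac{385}{504} - \frac{282 - 252}{-252 - 174} = \left(-385\right) \frac{1}{504} - \frac{1}{-252 - 174} \cdot 30 = - \frac{55}{72} - \frac{1}{-426} \cdot 30 = - \frac{55}{72} - \left(- \frac{1}{426}\right) 30 = - \frac{55}{72} - - \frac{5}{71} = - \frac{55}{72} + \frac{5}{71} = - \frac{3545}{5112}$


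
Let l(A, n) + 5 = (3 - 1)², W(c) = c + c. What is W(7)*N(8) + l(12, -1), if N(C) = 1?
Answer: 13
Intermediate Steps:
W(c) = 2*c
l(A, n) = -1 (l(A, n) = -5 + (3 - 1)² = -5 + 2² = -5 + 4 = -1)
W(7)*N(8) + l(12, -1) = (2*7)*1 - 1 = 14*1 - 1 = 14 - 1 = 13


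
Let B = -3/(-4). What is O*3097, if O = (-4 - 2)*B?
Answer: -27873/2 ≈ -13937.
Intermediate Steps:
B = ¾ (B = -¼*(-3) = ¾ ≈ 0.75000)
O = -9/2 (O = (-4 - 2)*(¾) = -6*¾ = -9/2 ≈ -4.5000)
O*3097 = -9/2*3097 = -27873/2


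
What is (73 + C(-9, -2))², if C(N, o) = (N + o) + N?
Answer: 2809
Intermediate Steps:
C(N, o) = o + 2*N
(73 + C(-9, -2))² = (73 + (-2 + 2*(-9)))² = (73 + (-2 - 18))² = (73 - 20)² = 53² = 2809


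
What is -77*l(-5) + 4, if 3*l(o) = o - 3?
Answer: 628/3 ≈ 209.33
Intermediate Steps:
l(o) = -1 + o/3 (l(o) = (o - 3)/3 = (-3 + o)/3 = -1 + o/3)
-77*l(-5) + 4 = -77*(-1 + (⅓)*(-5)) + 4 = -77*(-1 - 5/3) + 4 = -77*(-8/3) + 4 = 616/3 + 4 = 628/3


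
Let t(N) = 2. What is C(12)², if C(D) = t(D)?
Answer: 4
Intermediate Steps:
C(D) = 2
C(12)² = 2² = 4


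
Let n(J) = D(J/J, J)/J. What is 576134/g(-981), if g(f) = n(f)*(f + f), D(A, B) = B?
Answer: -288067/981 ≈ -293.65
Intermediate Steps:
n(J) = 1 (n(J) = J/J = 1)
g(f) = 2*f (g(f) = 1*(f + f) = 1*(2*f) = 2*f)
576134/g(-981) = 576134/((2*(-981))) = 576134/(-1962) = 576134*(-1/1962) = -288067/981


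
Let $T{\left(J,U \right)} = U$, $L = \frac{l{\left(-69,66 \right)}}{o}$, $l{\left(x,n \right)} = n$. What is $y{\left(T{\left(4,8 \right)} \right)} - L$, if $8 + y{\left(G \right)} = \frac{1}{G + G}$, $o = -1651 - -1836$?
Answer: $- \frac{24551}{2960} \approx -8.2943$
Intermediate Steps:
$o = 185$ ($o = -1651 + 1836 = 185$)
$L = \frac{66}{185} \approx 0.35676$
$y{\left(G \right)} = -8 + \frac{1}{2 G}$ ($y{\left(G \right)} = -8 + \frac{1}{G + G} = -8 + \frac{1}{2 G}$)
$y{\left(T{\left(4,8 \right)} \right)} - L = \left(-8 + \frac{1}{2 \cdot 8}\right) - \frac{66}{185} = \left(-8 + \frac{1}{2} \cdot \frac{1}{8}\right) - \frac{66}{185} = \left(-8 + \frac{1}{16}\right) - \frac{66}{185} = - \frac{127}{16} - \frac{66}{185} = - \frac{24551}{2960}$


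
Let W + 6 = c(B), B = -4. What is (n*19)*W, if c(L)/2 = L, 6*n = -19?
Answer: 2527/3 ≈ 842.33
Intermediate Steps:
n = -19/6 (n = (⅙)*(-19) = -19/6 ≈ -3.1667)
c(L) = 2*L
W = -14 (W = -6 + 2*(-4) = -6 - 8 = -14)
(n*19)*W = -19/6*19*(-14) = -361/6*(-14) = 2527/3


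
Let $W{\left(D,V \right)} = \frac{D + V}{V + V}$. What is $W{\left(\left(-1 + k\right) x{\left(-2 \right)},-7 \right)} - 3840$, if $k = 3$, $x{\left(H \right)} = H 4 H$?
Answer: $- \frac{53785}{14} \approx -3841.8$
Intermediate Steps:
$x{\left(H \right)} = 4 H^{2}$ ($x{\left(H \right)} = 4 H H = 4 H^{2}$)
$W{\left(D,V \right)} = \frac{D + V}{2 V}$
$W{\left(\left(-1 + k\right) x{\left(-2 \right)},-7 \right)} - 3840 = \frac{\left(-1 + 3\right) 4 \left(-2\right)^{2} - 7}{2 \left(-7\right)} - 3840 = \frac{1}{2} \left(- \frac{1}{7}\right) \left(2 \cdot 4 \cdot 4 - 7\right) - 3840 = \frac{1}{2} \left(- \frac{1}{7}\right) \left(2 \cdot 16 - 7\right) - 3840 = \frac{1}{2} \left(- \frac{1}{7}\right) \left(32 - 7\right) - 3840 = \frac{1}{2} \left(- \frac{1}{7}\right) 25 - 3840 = - \frac{25}{14} - 3840 = - \frac{53785}{14}$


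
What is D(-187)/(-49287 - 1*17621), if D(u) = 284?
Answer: -71/16727 ≈ -0.0042446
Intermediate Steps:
D(-187)/(-49287 - 1*17621) = 284/(-49287 - 1*17621) = 284/(-49287 - 17621) = 284/(-66908) = 284*(-1/66908) = -71/16727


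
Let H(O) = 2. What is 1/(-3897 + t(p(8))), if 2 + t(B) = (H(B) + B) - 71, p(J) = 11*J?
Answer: -1/3880 ≈ -0.00025773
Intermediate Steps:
t(B) = -71 + B (t(B) = -2 + ((2 + B) - 71) = -2 + (-69 + B) = -71 + B)
1/(-3897 + t(p(8))) = 1/(-3897 + (-71 + 11*8)) = 1/(-3897 + (-71 + 88)) = 1/(-3897 + 17) = 1/(-3880) = -1/3880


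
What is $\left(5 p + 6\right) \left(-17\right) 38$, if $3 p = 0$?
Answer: $-3876$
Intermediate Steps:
$p = 0$ ($p = \frac{1}{3} \cdot 0 = 0$)
$\left(5 p + 6\right) \left(-17\right) 38 = \left(5 \cdot 0 + 6\right) \left(-17\right) 38 = \left(0 + 6\right) \left(-17\right) 38 = 6 \left(-17\right) 38 = \left(-102\right) 38 = -3876$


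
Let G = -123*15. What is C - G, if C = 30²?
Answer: 2745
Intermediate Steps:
C = 900
G = -1845
C - G = 900 - 1*(-1845) = 900 + 1845 = 2745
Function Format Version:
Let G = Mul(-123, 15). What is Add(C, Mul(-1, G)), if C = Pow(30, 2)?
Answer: 2745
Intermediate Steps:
C = 900
G = -1845
Add(C, Mul(-1, G)) = Add(900, Mul(-1, -1845)) = Add(900, 1845) = 2745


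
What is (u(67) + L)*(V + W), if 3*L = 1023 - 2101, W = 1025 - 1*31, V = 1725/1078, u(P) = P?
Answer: -941246389/3234 ≈ -2.9105e+5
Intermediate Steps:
V = 1725/1078 (V = 1725*(1/1078) = 1725/1078 ≈ 1.6002)
W = 994 (W = 1025 - 31 = 994)
L = -1078/3 (L = (1023 - 2101)/3 = (⅓)*(-1078) = -1078/3 ≈ -359.33)
(u(67) + L)*(V + W) = (67 - 1078/3)*(1725/1078 + 994) = -877/3*1073257/1078 = -941246389/3234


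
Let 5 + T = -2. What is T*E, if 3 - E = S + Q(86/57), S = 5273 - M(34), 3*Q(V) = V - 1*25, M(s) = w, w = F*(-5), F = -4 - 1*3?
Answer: 6256922/171 ≈ 36590.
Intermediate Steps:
F = -7 (F = -4 - 3 = -7)
w = 35 (w = -7*(-5) = 35)
M(s) = 35
Q(V) = -25/3 + V/3 (Q(V) = (V - 1*25)/3 = (V - 25)/3 = (-25 + V)/3 = -25/3 + V/3)
S = 5238 (S = 5273 - 1*35 = 5273 - 35 = 5238)
T = -7 (T = -5 - 2 = -7)
E = -893846/171 (E = 3 - (5238 + (-25/3 + (86/57)/3)) = 3 - (5238 + (-25/3 + (86*(1/57))/3)) = 3 - (5238 + (-25/3 + (⅓)*(86/57))) = 3 - (5238 + (-25/3 + 86/171)) = 3 - (5238 - 1339/171) = 3 - 1*894359/171 = 3 - 894359/171 = -893846/171 ≈ -5227.2)
T*E = -7*(-893846/171) = 6256922/171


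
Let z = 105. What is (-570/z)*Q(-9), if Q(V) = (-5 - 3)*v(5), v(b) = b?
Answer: 1520/7 ≈ 217.14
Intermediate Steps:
Q(V) = -40 (Q(V) = (-5 - 3)*5 = -8*5 = -40)
(-570/z)*Q(-9) = -570/105*(-40) = -570*1/105*(-40) = -38/7*(-40) = 1520/7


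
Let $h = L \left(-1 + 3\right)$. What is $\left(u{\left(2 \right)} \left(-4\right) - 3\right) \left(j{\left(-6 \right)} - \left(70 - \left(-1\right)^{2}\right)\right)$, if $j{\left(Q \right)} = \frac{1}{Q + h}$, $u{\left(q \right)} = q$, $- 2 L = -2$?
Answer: $\frac{3047}{4} \approx 761.75$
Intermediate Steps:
$L = 1$ ($L = \left(- \frac{1}{2}\right) \left(-2\right) = 1$)
$h = 2$ ($h = 1 \left(-1 + 3\right) = 1 \cdot 2 = 2$)
$j{\left(Q \right)} = \frac{1}{2 + Q}$ ($j{\left(Q \right)} = \frac{1}{Q + 2} = \frac{1}{2 + Q}$)
$\left(u{\left(2 \right)} \left(-4\right) - 3\right) \left(j{\left(-6 \right)} - \left(70 - \left(-1\right)^{2}\right)\right) = \left(2 \left(-4\right) - 3\right) \left(\frac{1}{2 - 6} - \left(70 - \left(-1\right)^{2}\right)\right) = \left(-8 - 3\right) \left(\frac{1}{-4} + \left(1 - 70\right)\right) = - 11 \left(- \frac{1}{4} - 69\right) = \left(-11\right) \left(- \frac{277}{4}\right) = \frac{3047}{4}$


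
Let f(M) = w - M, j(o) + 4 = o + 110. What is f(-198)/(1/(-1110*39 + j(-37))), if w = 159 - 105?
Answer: -10891692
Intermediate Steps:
w = 54
j(o) = 106 + o (j(o) = -4 + (o + 110) = -4 + (110 + o) = 106 + o)
f(M) = 54 - M
f(-198)/(1/(-1110*39 + j(-37))) = (54 - 1*(-198))/(1/(-1110*39 + (106 - 37))) = (54 + 198)/(1/(-43290 + 69)) = 252/(1/(-43221)) = 252/(-1/43221) = 252*(-43221) = -10891692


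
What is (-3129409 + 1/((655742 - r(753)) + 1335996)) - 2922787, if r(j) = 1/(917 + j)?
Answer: -20130829217548294/3326202459 ≈ -6.0522e+6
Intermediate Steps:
(-3129409 + 1/((655742 - r(753)) + 1335996)) - 2922787 = (-3129409 + 1/((655742 - 1/(917 + 753)) + 1335996)) - 2922787 = (-3129409 + 1/((655742 - 1/1670) + 1335996)) - 2922787 = (-3129409 + 1/(1095089139/1670 + 1335996)) - 2922787 = (-3129409 + 1/(3326202459/1670)) - 2922787 = (-3129409 + 1670/3326202459) - 2922787 = -10409047911015061/3326202459 - 2922787 = -20130829217548294/3326202459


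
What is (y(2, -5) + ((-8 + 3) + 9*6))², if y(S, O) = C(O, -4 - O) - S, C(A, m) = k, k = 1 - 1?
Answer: 2209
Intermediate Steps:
k = 0
C(A, m) = 0
y(S, O) = -S (y(S, O) = 0 - S = -S)
(y(2, -5) + ((-8 + 3) + 9*6))² = (-1*2 + ((-8 + 3) + 9*6))² = (-2 + (-5 + 54))² = (-2 + 49)² = 47² = 2209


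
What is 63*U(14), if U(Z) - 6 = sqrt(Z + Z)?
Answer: 378 + 126*sqrt(7) ≈ 711.36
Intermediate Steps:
U(Z) = 6 + sqrt(2)*sqrt(Z) (U(Z) = 6 + sqrt(Z + Z) = 6 + sqrt(2*Z) = 6 + sqrt(2)*sqrt(Z))
63*U(14) = 63*(6 + sqrt(2)*sqrt(14)) = 63*(6 + 2*sqrt(7)) = 378 + 126*sqrt(7)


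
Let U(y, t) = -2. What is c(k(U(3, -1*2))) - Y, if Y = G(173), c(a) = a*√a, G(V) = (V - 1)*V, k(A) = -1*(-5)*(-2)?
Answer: -29756 - 10*I*√10 ≈ -29756.0 - 31.623*I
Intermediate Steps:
k(A) = -10 (k(A) = 5*(-2) = -10)
G(V) = V*(-1 + V) (G(V) = (-1 + V)*V = V*(-1 + V))
c(a) = a^(3/2)
Y = 29756 (Y = 173*(-1 + 173) = 173*172 = 29756)
c(k(U(3, -1*2))) - Y = (-10)^(3/2) - 1*29756 = -10*I*√10 - 29756 = -29756 - 10*I*√10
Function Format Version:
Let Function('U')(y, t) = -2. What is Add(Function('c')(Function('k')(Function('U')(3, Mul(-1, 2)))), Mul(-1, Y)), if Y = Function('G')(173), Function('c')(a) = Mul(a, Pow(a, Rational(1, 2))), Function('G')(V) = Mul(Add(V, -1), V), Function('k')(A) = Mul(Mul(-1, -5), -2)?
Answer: Add(-29756, Mul(-10, I, Pow(10, Rational(1, 2)))) ≈ Add(-29756., Mul(-31.623, I))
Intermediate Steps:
Function('k')(A) = -10 (Function('k')(A) = Mul(5, -2) = -10)
Function('G')(V) = Mul(V, Add(-1, V)) (Function('G')(V) = Mul(Add(-1, V), V) = Mul(V, Add(-1, V)))
Function('c')(a) = Pow(a, Rational(3, 2))
Y = 29756 (Y = Mul(173, Add(-1, 173)) = Mul(173, 172) = 29756)
Add(Function('c')(Function('k')(Function('U')(3, Mul(-1, 2)))), Mul(-1, Y)) = Add(Pow(-10, Rational(3, 2)), Mul(-1, 29756)) = Add(Mul(-10, I, Pow(10, Rational(1, 2))), -29756) = Add(-29756, Mul(-10, I, Pow(10, Rational(1, 2))))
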